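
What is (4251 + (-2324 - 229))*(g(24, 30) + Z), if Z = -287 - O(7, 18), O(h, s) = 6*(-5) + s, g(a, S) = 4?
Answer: -460158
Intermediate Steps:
O(h, s) = -30 + s
Z = -275 (Z = -287 - (-30 + 18) = -287 - 1*(-12) = -287 + 12 = -275)
(4251 + (-2324 - 229))*(g(24, 30) + Z) = (4251 + (-2324 - 229))*(4 - 275) = (4251 - 2553)*(-271) = 1698*(-271) = -460158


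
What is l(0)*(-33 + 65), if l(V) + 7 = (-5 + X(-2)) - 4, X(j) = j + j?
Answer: -640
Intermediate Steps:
X(j) = 2*j
l(V) = -20 (l(V) = -7 + ((-5 + 2*(-2)) - 4) = -7 + ((-5 - 4) - 4) = -7 + (-9 - 4) = -7 - 13 = -20)
l(0)*(-33 + 65) = -20*(-33 + 65) = -20*32 = -640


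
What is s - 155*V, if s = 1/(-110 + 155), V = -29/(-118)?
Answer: -202157/5310 ≈ -38.071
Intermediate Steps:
V = 29/118 (V = -29*(-1/118) = 29/118 ≈ 0.24576)
s = 1/45 ≈ 0.022222
s - 155*V = 1/45 - 155*29/118 = 1/45 - 4495/118 = -202157/5310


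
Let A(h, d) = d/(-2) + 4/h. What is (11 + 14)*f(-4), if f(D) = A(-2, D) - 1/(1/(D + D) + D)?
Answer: 200/33 ≈ 6.0606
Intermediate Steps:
A(h, d) = 4/h - d/2 (A(h, d) = d*(-½) + 4/h = -d/2 + 4/h = 4/h - d/2)
f(D) = -2 - 1/(D + 1/(2*D)) - D/2 (f(D) = (4/(-2) - D/2) - 1/(1/(D + D) + D) = (4*(-½) - D/2) - 1/(1/(2*D) + D) = (-2 - D/2) - 1/(1/(2*D) + D) = (-2 - D/2) - 1/(D + 1/(2*D)) = -2 - 1/(D + 1/(2*D)) - D/2)
(11 + 14)*f(-4) = (11 + 14)*((-4 - 5*(-4) + 2*(-4)²*(-4 - 1*(-4)))/(2*(1 + 2*(-4)²))) = 25*((-4 + 20 + 2*16*(-4 + 4))/(2*(1 + 2*16))) = 25*((-4 + 20 + 2*16*0)/(2*(1 + 32))) = 25*((½)*(-4 + 20 + 0)/33) = 25*((½)*(1/33)*16) = 25*(8/33) = 200/33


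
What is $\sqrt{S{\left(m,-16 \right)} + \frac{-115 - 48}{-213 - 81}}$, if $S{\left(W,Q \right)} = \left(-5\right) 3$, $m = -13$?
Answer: $\frac{i \sqrt{25482}}{42} \approx 3.8007 i$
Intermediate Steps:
$S{\left(W,Q \right)} = -15$
$\sqrt{S{\left(m,-16 \right)} + \frac{-115 - 48}{-213 - 81}} = \sqrt{-15 + \frac{-115 - 48}{-213 - 81}} = \sqrt{-15 - \frac{163}{-294}} = \sqrt{-15 - - \frac{163}{294}} = \sqrt{-15 + \frac{163}{294}} = \sqrt{- \frac{4247}{294}} = \frac{i \sqrt{25482}}{42}$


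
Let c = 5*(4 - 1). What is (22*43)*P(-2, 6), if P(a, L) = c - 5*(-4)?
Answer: 33110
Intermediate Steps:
c = 15 (c = 5*3 = 15)
P(a, L) = 35 (P(a, L) = 15 - 5*(-4) = 15 + 20 = 35)
(22*43)*P(-2, 6) = (22*43)*35 = 946*35 = 33110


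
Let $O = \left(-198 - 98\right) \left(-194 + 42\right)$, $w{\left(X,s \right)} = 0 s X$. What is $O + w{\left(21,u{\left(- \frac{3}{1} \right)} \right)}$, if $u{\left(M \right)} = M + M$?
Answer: $44992$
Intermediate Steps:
$u{\left(M \right)} = 2 M$
$w{\left(X,s \right)} = 0$ ($w{\left(X,s \right)} = 0 X = 0$)
$O = 44992$ ($O = \left(-296\right) \left(-152\right) = 44992$)
$O + w{\left(21,u{\left(- \frac{3}{1} \right)} \right)} = 44992 + 0 = 44992$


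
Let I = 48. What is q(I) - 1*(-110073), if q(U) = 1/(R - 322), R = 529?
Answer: 22785112/207 ≈ 1.1007e+5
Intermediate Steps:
q(U) = 1/207 (q(U) = 1/(529 - 322) = 1/207)
q(I) - 1*(-110073) = 1/207 - 1*(-110073) = 1/207 + 110073 = 22785112/207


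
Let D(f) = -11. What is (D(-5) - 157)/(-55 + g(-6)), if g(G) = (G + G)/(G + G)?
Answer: 28/9 ≈ 3.1111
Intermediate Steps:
g(G) = 1 (g(G) = (2*G)/((2*G)) = (2*G)*(1/(2*G)) = 1)
(D(-5) - 157)/(-55 + g(-6)) = (-11 - 157)/(-55 + 1) = -168/(-54) = -1/54*(-168) = 28/9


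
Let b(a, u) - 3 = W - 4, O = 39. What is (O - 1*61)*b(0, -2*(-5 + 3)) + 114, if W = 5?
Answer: 26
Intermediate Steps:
b(a, u) = 4 (b(a, u) = 3 + (5 - 4) = 3 + 1 = 4)
(O - 1*61)*b(0, -2*(-5 + 3)) + 114 = (39 - 1*61)*4 + 114 = (39 - 61)*4 + 114 = -22*4 + 114 = -88 + 114 = 26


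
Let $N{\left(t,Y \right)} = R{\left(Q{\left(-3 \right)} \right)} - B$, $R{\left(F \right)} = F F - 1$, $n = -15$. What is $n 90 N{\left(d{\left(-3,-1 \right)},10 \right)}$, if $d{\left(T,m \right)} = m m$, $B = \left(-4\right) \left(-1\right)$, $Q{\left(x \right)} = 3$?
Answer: $-5400$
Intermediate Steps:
$R{\left(F \right)} = -1 + F^{2}$ ($R{\left(F \right)} = F^{2} - 1 = -1 + F^{2}$)
$B = 4$
$d{\left(T,m \right)} = m^{2}$
$N{\left(t,Y \right)} = 4$ ($N{\left(t,Y \right)} = \left(-1 + 3^{2}\right) - 4 = \left(-1 + 9\right) - 4 = 8 - 4 = 4$)
$n 90 N{\left(d{\left(-3,-1 \right)},10 \right)} = \left(-15\right) 90 \cdot 4 = \left(-1350\right) 4 = -5400$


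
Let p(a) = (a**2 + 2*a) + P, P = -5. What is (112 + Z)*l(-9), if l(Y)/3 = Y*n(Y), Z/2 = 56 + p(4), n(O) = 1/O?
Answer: 786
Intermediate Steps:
p(a) = -5 + a**2 + 2*a (p(a) = (a**2 + 2*a) - 5 = -5 + a**2 + 2*a)
Z = 150 (Z = 2*(56 + (-5 + 4**2 + 2*4)) = 2*(56 + (-5 + 16 + 8)) = 2*(56 + 19) = 2*75 = 150)
l(Y) = 3 (l(Y) = 3*(Y/Y) = 3*1 = 3)
(112 + Z)*l(-9) = (112 + 150)*3 = 262*3 = 786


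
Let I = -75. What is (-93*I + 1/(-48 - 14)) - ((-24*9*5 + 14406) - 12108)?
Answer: 356933/62 ≈ 5757.0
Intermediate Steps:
(-93*I + 1/(-48 - 14)) - ((-24*9*5 + 14406) - 12108) = (-93*(-75) + 1/(-48 - 14)) - ((-24*9*5 + 14406) - 12108) = (6975 + 1/(-62)) - ((-216*5 + 14406) - 12108) = (6975 - 1/62) - ((-1080 + 14406) - 12108) = 432449/62 - (13326 - 12108) = 432449/62 - 1*1218 = 432449/62 - 1218 = 356933/62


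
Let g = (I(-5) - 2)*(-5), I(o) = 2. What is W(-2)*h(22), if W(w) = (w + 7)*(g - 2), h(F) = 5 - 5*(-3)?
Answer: -200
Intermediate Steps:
h(F) = 20 (h(F) = 5 + 15 = 20)
g = 0 (g = (2 - 2)*(-5) = 0*(-5) = 0)
W(w) = -14 - 2*w (W(w) = (w + 7)*(0 - 2) = (7 + w)*(-2) = -14 - 2*w)
W(-2)*h(22) = (-14 - 2*(-2))*20 = (-14 + 4)*20 = -10*20 = -200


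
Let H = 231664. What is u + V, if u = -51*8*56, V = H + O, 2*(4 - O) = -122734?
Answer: 270187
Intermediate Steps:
O = 61371 (O = 4 - 1/2*(-122734) = 4 + 61367 = 61371)
V = 293035 (V = 231664 + 61371 = 293035)
u = -22848 (u = -408*56 = -22848)
u + V = -22848 + 293035 = 270187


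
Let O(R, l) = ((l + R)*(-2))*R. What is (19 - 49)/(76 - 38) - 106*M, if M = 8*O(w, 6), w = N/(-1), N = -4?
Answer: 1288945/19 ≈ 67839.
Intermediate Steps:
w = 4 (w = -4/(-1) = -4*(-1) = 4)
O(R, l) = R*(-2*R - 2*l) (O(R, l) = ((R + l)*(-2))*R = (-2*R - 2*l)*R = R*(-2*R - 2*l))
M = -640 (M = 8*(-2*4*(4 + 6)) = 8*(-2*4*10) = 8*(-80) = -640)
(19 - 49)/(76 - 38) - 106*M = (19 - 49)/(76 - 38) - 106*(-640) = -30/38 + 67840 = -30*1/38 + 67840 = -15/19 + 67840 = 1288945/19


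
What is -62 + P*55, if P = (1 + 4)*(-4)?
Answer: -1162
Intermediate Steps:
P = -20 (P = 5*(-4) = -20)
-62 + P*55 = -62 - 20*55 = -62 - 1100 = -1162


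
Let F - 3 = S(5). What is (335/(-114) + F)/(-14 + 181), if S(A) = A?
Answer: 577/19038 ≈ 0.030308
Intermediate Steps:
F = 8 (F = 3 + 5 = 8)
(335/(-114) + F)/(-14 + 181) = (335/(-114) + 8)/(-14 + 181) = (335*(-1/114) + 8)/167 = (-335/114 + 8)*(1/167) = (577/114)*(1/167) = 577/19038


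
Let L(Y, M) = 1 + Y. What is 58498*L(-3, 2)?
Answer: -116996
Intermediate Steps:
58498*L(-3, 2) = 58498*(1 - 3) = 58498*(-2) = -116996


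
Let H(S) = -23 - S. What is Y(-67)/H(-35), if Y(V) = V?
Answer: -67/12 ≈ -5.5833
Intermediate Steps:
Y(-67)/H(-35) = -67/(-23 - 1*(-35)) = -67/(-23 + 35) = -67/12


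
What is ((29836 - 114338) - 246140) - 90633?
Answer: -421275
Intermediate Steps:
((29836 - 114338) - 246140) - 90633 = (-84502 - 246140) - 90633 = -330642 - 90633 = -421275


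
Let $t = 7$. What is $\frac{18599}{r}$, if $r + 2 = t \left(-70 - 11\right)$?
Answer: $- \frac{18599}{569} \approx -32.687$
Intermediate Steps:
$r = -569$ ($r = -2 + 7 \left(-70 - 11\right) = -2 + 7 \left(-81\right) = -2 - 567 = -569$)
$\frac{18599}{r} = \frac{18599}{-569} = 18599 \left(- \frac{1}{569}\right) = - \frac{18599}{569}$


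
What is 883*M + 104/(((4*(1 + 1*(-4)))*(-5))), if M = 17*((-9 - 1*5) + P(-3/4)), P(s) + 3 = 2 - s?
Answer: -12834301/60 ≈ -2.1391e+5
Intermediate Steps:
P(s) = -1 - s (P(s) = -3 + (2 - s) = -1 - s)
M = -969/4 (M = 17*((-9 - 1*5) + (-1 - (-3)/4)) = 17*((-9 - 5) + (-1 - (-3)/4)) = 17*(-14 + (-1 - 1*(-¾))) = 17*(-14 + (-1 + ¾)) = 17*(-14 - ¼) = 17*(-57/4) = -969/4 ≈ -242.25)
883*M + 104/(((4*(1 + 1*(-4)))*(-5))) = 883*(-969/4) + 104/(((4*(1 + 1*(-4)))*(-5))) = -855627/4 + 104/(((4*(1 - 4))*(-5))) = -855627/4 + 104/(((4*(-3))*(-5))) = -855627/4 + 104/((-12*(-5))) = -855627/4 + 104/60 = -855627/4 + 104*(1/60) = -855627/4 + 26/15 = -12834301/60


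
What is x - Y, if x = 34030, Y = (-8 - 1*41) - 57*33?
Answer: 35960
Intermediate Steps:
Y = -1930 (Y = (-8 - 41) - 1881 = -49 - 1881 = -1930)
x - Y = 34030 - 1*(-1930) = 34030 + 1930 = 35960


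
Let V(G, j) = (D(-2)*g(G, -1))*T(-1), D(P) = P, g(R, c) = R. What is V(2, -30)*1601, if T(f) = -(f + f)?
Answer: -12808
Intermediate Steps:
T(f) = -2*f
V(G, j) = -4*G (V(G, j) = (-2*G)*(-2*(-1)) = -2*G*2 = -4*G)
V(2, -30)*1601 = -4*2*1601 = -8*1601 = -12808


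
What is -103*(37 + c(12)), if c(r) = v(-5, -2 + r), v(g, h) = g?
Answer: -3296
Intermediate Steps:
c(r) = -5
-103*(37 + c(12)) = -103*(37 - 5) = -103*32 = -3296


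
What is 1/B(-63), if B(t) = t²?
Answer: 1/3969 ≈ 0.00025195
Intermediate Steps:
1/B(-63) = 1/((-63)²) = 1/3969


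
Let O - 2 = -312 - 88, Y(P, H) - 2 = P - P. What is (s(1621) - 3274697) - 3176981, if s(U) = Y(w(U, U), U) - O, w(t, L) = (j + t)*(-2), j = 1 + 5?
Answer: -6451278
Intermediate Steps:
j = 6
w(t, L) = -12 - 2*t (w(t, L) = (6 + t)*(-2) = -12 - 2*t)
Y(P, H) = 2 (Y(P, H) = 2 + (P - P) = 2 + 0 = 2)
O = -398 (O = 2 + (-312 - 88) = 2 - 400 = -398)
s(U) = 400 (s(U) = 2 - 1*(-398) = 2 + 398 = 400)
(s(1621) - 3274697) - 3176981 = (400 - 3274697) - 3176981 = -3274297 - 3176981 = -6451278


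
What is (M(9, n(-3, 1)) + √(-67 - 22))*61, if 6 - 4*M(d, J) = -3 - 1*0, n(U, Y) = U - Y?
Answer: 549/4 + 61*I*√89 ≈ 137.25 + 575.47*I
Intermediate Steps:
M(d, J) = 9/4 (M(d, J) = 3/2 - (-3 - 1*0)/4 = 3/2 - (-3 + 0)/4 = 3/2 - ¼*(-3) = 3/2 + ¾ = 9/4)
(M(9, n(-3, 1)) + √(-67 - 22))*61 = (9/4 + √(-67 - 22))*61 = (9/4 + √(-89))*61 = (9/4 + I*√89)*61 = 549/4 + 61*I*√89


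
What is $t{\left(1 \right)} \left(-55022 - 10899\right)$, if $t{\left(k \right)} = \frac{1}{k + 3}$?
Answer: $- \frac{65921}{4} \approx -16480.0$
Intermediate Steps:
$t{\left(k \right)} = \frac{1}{3 + k}$
$t{\left(1 \right)} \left(-55022 - 10899\right) = \frac{-55022 - 10899}{3 + 1} = \frac{1}{4} \left(-65921\right) = - \frac{65921}{4}$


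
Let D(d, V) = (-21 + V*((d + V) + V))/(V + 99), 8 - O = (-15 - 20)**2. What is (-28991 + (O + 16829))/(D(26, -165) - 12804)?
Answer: 17314/17553 ≈ 0.98638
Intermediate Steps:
O = -1217 (O = 8 - (-15 - 20)**2 = 8 - 1*(-35)**2 = 8 - 1*1225 = 8 - 1225 = -1217)
D(d, V) = (-21 + V*(d + 2*V))/(99 + V) (D(d, V) = (-21 + V*((V + d) + V))/(99 + V) = (-21 + V*(d + 2*V))/(99 + V))
(-28991 + (O + 16829))/(D(26, -165) - 12804) = (-28991 + (-1217 + 16829))/((-21 + 2*(-165)**2 - 165*26)/(99 - 165) - 12804) = (-28991 + 15612)/((-21 + 2*27225 - 4290)/(-66) - 12804) = -13379/(-(-21 + 54450 - 4290)/66 - 12804) = -13379/(-1/66*50139 - 12804) = -13379/(-16713/22 - 12804) = -13379/(-298401/22) = -13379*(-22/298401) = 17314/17553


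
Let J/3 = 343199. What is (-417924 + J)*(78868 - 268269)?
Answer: -115851477873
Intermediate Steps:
J = 1029597 (J = 3*343199 = 1029597)
(-417924 + J)*(78868 - 268269) = (-417924 + 1029597)*(78868 - 268269) = 611673*(-189401) = -115851477873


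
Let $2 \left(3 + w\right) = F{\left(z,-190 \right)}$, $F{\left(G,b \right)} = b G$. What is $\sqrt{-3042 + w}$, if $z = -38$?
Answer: $\sqrt{565} \approx 23.77$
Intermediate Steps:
$F{\left(G,b \right)} = G b$
$w = 3607$ ($w = -3 + \frac{\left(-38\right) \left(-190\right)}{2} = -3 + \frac{1}{2} \cdot 7220 = -3 + 3610 = 3607$)
$\sqrt{-3042 + w} = \sqrt{-3042 + 3607} = \sqrt{565}$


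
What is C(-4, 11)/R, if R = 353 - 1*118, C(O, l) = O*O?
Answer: 16/235 ≈ 0.068085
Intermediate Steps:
C(O, l) = O²
R = 235 (R = 353 - 118 = 235)
C(-4, 11)/R = (-4)²/235 = 16*(1/235) = 16/235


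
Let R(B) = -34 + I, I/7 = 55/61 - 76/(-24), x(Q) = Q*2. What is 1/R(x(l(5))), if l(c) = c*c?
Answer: -366/2021 ≈ -0.18110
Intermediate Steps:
l(c) = c²
x(Q) = 2*Q
I = 10423/366 (I = 7*(55/61 - 76/(-24)) = 7*(55*(1/61) - 76*(-1/24)) = 7*(55/61 + 19/6) = 7*(1489/366) = 10423/366 ≈ 28.478)
R(B) = -2021/366 (R(B) = -34 + 10423/366 = -2021/366)
1/R(x(l(5))) = 1/(-2021/366) = -366/2021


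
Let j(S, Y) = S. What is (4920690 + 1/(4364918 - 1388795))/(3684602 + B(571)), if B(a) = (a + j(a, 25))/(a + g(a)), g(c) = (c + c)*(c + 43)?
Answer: 17998187203706459/13477003549590780 ≈ 1.3355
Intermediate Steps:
g(c) = 2*c*(43 + c) (g(c) = (2*c)*(43 + c) = 2*c*(43 + c))
B(a) = 2*a/(a + 2*a*(43 + a)) (B(a) = (a + a)/(a + 2*a*(43 + a)) = (2*a)/(a + 2*a*(43 + a)) = 2*a/(a + 2*a*(43 + a)))
(4920690 + 1/(4364918 - 1388795))/(3684602 + B(571)) = (4920690 + 1/(4364918 - 1388795))/(3684602 + 2/(87 + 2*571)) = (4920690 + 1/2976123)/(3684602 + 2/(87 + 1142)) = (4920690 + 1/2976123)/(3684602 + 2/1229) = 14644578684871/(2976123*(3684602 + 2*(1/1229))) = 14644578684871/(2976123*(3684602 + 2/1229)) = 14644578684871/(2976123*(4528375860/1229)) = (14644578684871/2976123)*(1229/4528375860) = 17998187203706459/13477003549590780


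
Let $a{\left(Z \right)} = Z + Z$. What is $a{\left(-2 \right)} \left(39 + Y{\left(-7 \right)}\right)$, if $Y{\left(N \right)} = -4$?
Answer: $-140$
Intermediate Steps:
$a{\left(Z \right)} = 2 Z$
$a{\left(-2 \right)} \left(39 + Y{\left(-7 \right)}\right) = 2 \left(-2\right) \left(39 - 4\right) = \left(-4\right) 35 = -140$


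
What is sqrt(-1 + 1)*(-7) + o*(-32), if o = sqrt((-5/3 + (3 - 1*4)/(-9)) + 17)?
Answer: -32*sqrt(139)/3 ≈ -125.76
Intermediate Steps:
o = sqrt(139)/3 (o = sqrt((-5*1/3 + (3 - 4)*(-1/9)) + 17) = sqrt((-5/3 - 1*(-1/9)) + 17) = sqrt((-5/3 + 1/9) + 17) = sqrt(-14/9 + 17) = sqrt(139/9) = sqrt(139)/3 ≈ 3.9299)
sqrt(-1 + 1)*(-7) + o*(-32) = sqrt(-1 + 1)*(-7) + (sqrt(139)/3)*(-32) = sqrt(0)*(-7) - 32*sqrt(139)/3 = 0*(-7) - 32*sqrt(139)/3 = 0 - 32*sqrt(139)/3 = -32*sqrt(139)/3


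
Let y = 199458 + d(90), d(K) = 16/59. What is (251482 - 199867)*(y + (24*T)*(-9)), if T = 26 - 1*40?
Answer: 616616223210/59 ≈ 1.0451e+10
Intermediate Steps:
d(K) = 16/59 (d(K) = 16*(1/59) = 16/59)
T = -14 (T = 26 - 40 = -14)
y = 11768038/59 (y = 199458 + 16/59 = 11768038/59 ≈ 1.9946e+5)
(251482 - 199867)*(y + (24*T)*(-9)) = (251482 - 199867)*(11768038/59 + (24*(-14))*(-9)) = 51615*(11768038/59 - 336*(-9)) = 51615*(11768038/59 + 3024) = 51615*(11946454/59) = 616616223210/59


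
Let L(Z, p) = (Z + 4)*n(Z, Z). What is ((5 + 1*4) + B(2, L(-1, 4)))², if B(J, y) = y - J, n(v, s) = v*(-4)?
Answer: 361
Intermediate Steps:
n(v, s) = -4*v
L(Z, p) = -4*Z*(4 + Z) (L(Z, p) = (Z + 4)*(-4*Z) = (4 + Z)*(-4*Z) = -4*Z*(4 + Z))
((5 + 1*4) + B(2, L(-1, 4)))² = ((5 + 1*4) + (-4*(-1)*(4 - 1) - 1*2))² = ((5 + 4) + (-4*(-1)*3 - 2))² = (9 + (12 - 2))² = (9 + 10)² = 19² = 361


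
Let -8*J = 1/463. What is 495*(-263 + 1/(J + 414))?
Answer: -3629654649/27881 ≈ -1.3018e+5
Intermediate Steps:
J = -1/3704 (J = -1/8/463 = -1/8*1/463 = -1/3704 ≈ -0.00026998)
495*(-263 + 1/(J + 414)) = 495*(-263 + 1/(-1/3704 + 414)) = 495*(-263 + 1/(1533455/3704)) = 495*(-263 + 3704/1533455) = 495*(-403294961/1533455) = -3629654649/27881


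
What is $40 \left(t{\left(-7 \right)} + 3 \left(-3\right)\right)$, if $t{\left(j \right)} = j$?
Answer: $-640$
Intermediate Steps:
$40 \left(t{\left(-7 \right)} + 3 \left(-3\right)\right) = 40 \left(-7 + 3 \left(-3\right)\right) = 40 \left(-7 - 9\right) = 40 \left(-16\right) = -640$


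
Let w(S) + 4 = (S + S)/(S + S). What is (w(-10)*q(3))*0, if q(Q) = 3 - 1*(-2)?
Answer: 0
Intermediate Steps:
q(Q) = 5 (q(Q) = 3 + 2 = 5)
w(S) = -3 (w(S) = -4 + (S + S)/(S + S) = -4 + (2*S)/((2*S)) = -4 + (2*S)*(1/(2*S)) = -4 + 1 = -3)
(w(-10)*q(3))*0 = -3*5*0 = -15*0 = 0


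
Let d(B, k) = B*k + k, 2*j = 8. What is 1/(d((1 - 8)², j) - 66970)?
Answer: -1/66770 ≈ -1.4977e-5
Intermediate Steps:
j = 4 (j = (½)*8 = 4)
d(B, k) = k + B*k
1/(d((1 - 8)², j) - 66970) = 1/(4*(1 + (1 - 8)²) - 66970) = 1/(4*(1 + (-7)²) - 66970) = 1/(4*(1 + 49) - 66970) = 1/(4*50 - 66970) = 1/(200 - 66970) = 1/(-66770) = -1/66770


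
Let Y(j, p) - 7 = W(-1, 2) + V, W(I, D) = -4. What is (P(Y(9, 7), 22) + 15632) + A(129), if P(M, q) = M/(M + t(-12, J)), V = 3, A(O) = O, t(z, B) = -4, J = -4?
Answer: 15764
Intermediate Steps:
Y(j, p) = 6 (Y(j, p) = 7 + (-4 + 3) = 7 - 1 = 6)
P(M, q) = M/(-4 + M) (P(M, q) = M/(M - 4) = M/(-4 + M))
(P(Y(9, 7), 22) + 15632) + A(129) = (6/(-4 + 6) + 15632) + 129 = (6/2 + 15632) + 129 = (6*(½) + 15632) + 129 = (3 + 15632) + 129 = 15635 + 129 = 15764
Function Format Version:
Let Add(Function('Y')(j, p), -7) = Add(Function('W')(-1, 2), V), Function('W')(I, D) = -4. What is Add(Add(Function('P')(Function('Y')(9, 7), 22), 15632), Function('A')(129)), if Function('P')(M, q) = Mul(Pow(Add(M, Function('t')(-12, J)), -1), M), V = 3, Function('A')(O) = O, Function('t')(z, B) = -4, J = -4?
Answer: 15764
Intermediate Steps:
Function('Y')(j, p) = 6 (Function('Y')(j, p) = Add(7, Add(-4, 3)) = Add(7, -1) = 6)
Function('P')(M, q) = Mul(M, Pow(Add(-4, M), -1)) (Function('P')(M, q) = Mul(Pow(Add(M, -4), -1), M) = Mul(Pow(Add(-4, M), -1), M) = Mul(M, Pow(Add(-4, M), -1)))
Add(Add(Function('P')(Function('Y')(9, 7), 22), 15632), Function('A')(129)) = Add(Add(Mul(6, Pow(Add(-4, 6), -1)), 15632), 129) = Add(Add(Mul(6, Pow(2, -1)), 15632), 129) = Add(Add(Mul(6, Rational(1, 2)), 15632), 129) = Add(Add(3, 15632), 129) = Add(15635, 129) = 15764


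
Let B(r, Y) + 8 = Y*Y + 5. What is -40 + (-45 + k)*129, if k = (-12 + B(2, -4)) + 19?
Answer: -3265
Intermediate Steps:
B(r, Y) = -3 + Y² (B(r, Y) = -8 + (Y*Y + 5) = -8 + (Y² + 5) = -8 + (5 + Y²) = -3 + Y²)
k = 20 (k = (-12 + (-3 + (-4)²)) + 19 = (-12 + (-3 + 16)) + 19 = (-12 + 13) + 19 = 1 + 19 = 20)
-40 + (-45 + k)*129 = -40 + (-45 + 20)*129 = -40 - 25*129 = -40 - 3225 = -3265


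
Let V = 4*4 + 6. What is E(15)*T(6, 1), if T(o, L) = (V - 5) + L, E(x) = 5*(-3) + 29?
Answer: 252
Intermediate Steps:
E(x) = 14 (E(x) = -15 + 29 = 14)
V = 22 (V = 16 + 6 = 22)
T(o, L) = 17 + L (T(o, L) = (22 - 5) + L = 17 + L)
E(15)*T(6, 1) = 14*(17 + 1) = 14*18 = 252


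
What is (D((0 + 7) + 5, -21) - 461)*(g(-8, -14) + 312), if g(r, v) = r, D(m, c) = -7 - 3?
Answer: -143184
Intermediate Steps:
D(m, c) = -10
(D((0 + 7) + 5, -21) - 461)*(g(-8, -14) + 312) = (-10 - 461)*(-8 + 312) = -471*304 = -143184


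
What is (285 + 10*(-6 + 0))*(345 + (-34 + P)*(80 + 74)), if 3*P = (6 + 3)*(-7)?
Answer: -1828125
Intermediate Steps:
P = -21 (P = ((6 + 3)*(-7))/3 = (9*(-7))/3 = (⅓)*(-63) = -21)
(285 + 10*(-6 + 0))*(345 + (-34 + P)*(80 + 74)) = (285 + 10*(-6 + 0))*(345 + (-34 - 21)*(80 + 74)) = (285 + 10*(-6))*(345 - 55*154) = (285 - 60)*(345 - 8470) = 225*(-8125) = -1828125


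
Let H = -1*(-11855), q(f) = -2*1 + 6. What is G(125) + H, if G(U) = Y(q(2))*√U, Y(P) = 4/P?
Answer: 11855 + 5*√5 ≈ 11866.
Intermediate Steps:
q(f) = 4 (q(f) = -2 + 6 = 4)
H = 11855
G(U) = √U (G(U) = (4/4)*√U = (4*(¼))*√U = 1*√U = √U)
G(125) + H = √125 + 11855 = 5*√5 + 11855 = 11855 + 5*√5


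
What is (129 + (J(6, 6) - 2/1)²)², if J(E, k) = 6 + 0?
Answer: 21025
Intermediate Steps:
J(E, k) = 6
(129 + (J(6, 6) - 2/1)²)² = (129 + (6 - 2/1)²)² = (129 + (6 - 2*1)²)² = (129 + (6 - 2)²)² = (129 + 4²)² = (129 + 16)² = 145² = 21025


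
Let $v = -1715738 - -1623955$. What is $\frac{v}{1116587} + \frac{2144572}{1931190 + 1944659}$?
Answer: $\frac{2038864166997}{4327722607363} \approx 0.47112$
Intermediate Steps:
$v = -91783$ ($v = -1715738 + 1623955 = -91783$)
$\frac{v}{1116587} + \frac{2144572}{1931190 + 1944659} = - \frac{91783}{1116587} + \frac{2144572}{1931190 + 1944659} = \left(-91783\right) \frac{1}{1116587} + \frac{2144572}{3875849} = - \frac{91783}{1116587} + 2144572 \cdot \frac{1}{3875849} = - \frac{91783}{1116587} + \frac{2144572}{3875849} = \frac{2038864166997}{4327722607363}$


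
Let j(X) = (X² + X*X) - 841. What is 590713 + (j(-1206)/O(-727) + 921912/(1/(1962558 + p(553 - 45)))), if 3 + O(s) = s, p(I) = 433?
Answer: 1321085048230619/730 ≈ 1.8097e+12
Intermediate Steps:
j(X) = -841 + 2*X² (j(X) = (X² + X²) - 841 = 2*X² - 841 = -841 + 2*X²)
O(s) = -3 + s
590713 + (j(-1206)/O(-727) + 921912/(1/(1962558 + p(553 - 45)))) = 590713 + ((-841 + 2*(-1206)²)/(-3 - 727) + 921912/(1/(1962558 + 433))) = 590713 + ((-841 + 2*1454436)/(-730) + 921912/(1/1962991)) = 590713 + ((-841 + 2908872)*(-1/730) + 921912/(1/1962991)) = 590713 + (2908031*(-1/730) + 921912*1962991) = 590713 + (-2908031/730 + 1809704958792) = 590713 + 1321084617010129/730 = 1321085048230619/730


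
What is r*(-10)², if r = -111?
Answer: -11100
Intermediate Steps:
r*(-10)² = -111*(-10)² = -111*100 = -11100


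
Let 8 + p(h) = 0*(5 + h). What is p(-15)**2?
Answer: 64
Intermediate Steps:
p(h) = -8 (p(h) = -8 + 0*(5 + h) = -8 + 0 = -8)
p(-15)**2 = (-8)**2 = 64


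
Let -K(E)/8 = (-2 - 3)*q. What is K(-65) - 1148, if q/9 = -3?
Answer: -2228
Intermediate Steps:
q = -27 (q = 9*(-3) = -27)
K(E) = -1080 (K(E) = -8*(-2 - 3)*(-27) = -(-40)*(-27) = -8*135 = -1080)
K(-65) - 1148 = -1080 - 1148 = -2228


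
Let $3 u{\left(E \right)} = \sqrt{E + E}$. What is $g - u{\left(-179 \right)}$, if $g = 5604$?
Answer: $5604 - \frac{i \sqrt{358}}{3} \approx 5604.0 - 6.307 i$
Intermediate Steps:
$u{\left(E \right)} = \frac{\sqrt{2} \sqrt{E}}{3}$ ($u{\left(E \right)} = \frac{\sqrt{E + E}}{3} = \frac{\sqrt{2 E}}{3} = \frac{\sqrt{2} \sqrt{E}}{3}$)
$g - u{\left(-179 \right)} = 5604 - \frac{\sqrt{2} \sqrt{-179}}{3} = 5604 - \frac{\sqrt{2} i \sqrt{179}}{3} = 5604 - \frac{i \sqrt{358}}{3}$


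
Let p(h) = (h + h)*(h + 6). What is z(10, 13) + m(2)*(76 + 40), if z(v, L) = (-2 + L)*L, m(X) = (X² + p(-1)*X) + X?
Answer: -1481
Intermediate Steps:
p(h) = 2*h*(6 + h) (p(h) = (2*h)*(6 + h) = 2*h*(6 + h))
m(X) = X² - 9*X (m(X) = (X² + (2*(-1)*(6 - 1))*X) + X = (X² + (2*(-1)*5)*X) + X = (X² - 10*X) + X = X² - 9*X)
z(v, L) = L*(-2 + L)
z(10, 13) + m(2)*(76 + 40) = 13*(-2 + 13) + (2*(-9 + 2))*(76 + 40) = 13*11 + (2*(-7))*116 = 143 - 14*116 = 143 - 1624 = -1481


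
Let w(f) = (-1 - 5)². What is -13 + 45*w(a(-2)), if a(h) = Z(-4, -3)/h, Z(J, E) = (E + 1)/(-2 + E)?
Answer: 1607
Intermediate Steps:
Z(J, E) = (1 + E)/(-2 + E)
a(h) = 2/(5*h) (a(h) = ((1 - 3)/(-2 - 3))/h = (-2/(-5))/h = (-⅕*(-2))/h = 2/(5*h))
w(f) = 36 (w(f) = (-6)² = 36)
-13 + 45*w(a(-2)) = -13 + 45*36 = -13 + 1620 = 1607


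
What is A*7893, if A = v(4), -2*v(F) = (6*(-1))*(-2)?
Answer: -47358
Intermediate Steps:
v(F) = -6 (v(F) = -6*(-1)*(-2)/2 = -(-3)*(-2) = -1/2*12 = -6)
A = -6
A*7893 = -6*7893 = -47358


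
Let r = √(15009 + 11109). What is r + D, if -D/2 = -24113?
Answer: 48226 + 3*√2902 ≈ 48388.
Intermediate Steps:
D = 48226 (D = -2*(-24113) = 48226)
r = 3*√2902 (r = √26118 = 3*√2902 ≈ 161.61)
r + D = 3*√2902 + 48226 = 48226 + 3*√2902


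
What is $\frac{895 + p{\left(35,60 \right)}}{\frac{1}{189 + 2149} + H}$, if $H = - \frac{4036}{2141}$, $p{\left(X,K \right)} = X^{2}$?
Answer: $- \frac{10611994960}{9434027} \approx -1124.9$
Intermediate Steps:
$H = - \frac{4036}{2141}$ ($H = \left(-4036\right) \frac{1}{2141} = - \frac{4036}{2141} \approx -1.8851$)
$\frac{895 + p{\left(35,60 \right)}}{\frac{1}{189 + 2149} + H} = \frac{895 + 35^{2}}{\frac{1}{189 + 2149} - \frac{4036}{2141}} = \frac{895 + 1225}{\frac{1}{2338} - \frac{4036}{2141}} = \frac{2120}{\frac{1}{2338} - \frac{4036}{2141}} = \frac{2120}{- \frac{9434027}{5005658}} = 2120 \left(- \frac{5005658}{9434027}\right) = - \frac{10611994960}{9434027}$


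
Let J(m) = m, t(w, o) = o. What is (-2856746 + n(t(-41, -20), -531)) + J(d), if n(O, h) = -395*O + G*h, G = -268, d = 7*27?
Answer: -2706349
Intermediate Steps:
d = 189
n(O, h) = -395*O - 268*h
(-2856746 + n(t(-41, -20), -531)) + J(d) = (-2856746 + (-395*(-20) - 268*(-531))) + 189 = (-2856746 + (7900 + 142308)) + 189 = (-2856746 + 150208) + 189 = -2706538 + 189 = -2706349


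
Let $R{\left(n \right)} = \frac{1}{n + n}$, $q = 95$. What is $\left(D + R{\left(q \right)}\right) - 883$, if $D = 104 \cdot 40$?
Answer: $\frac{622631}{190} \approx 3277.0$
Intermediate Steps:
$D = 4160$
$R{\left(n \right)} = \frac{1}{2 n}$
$\left(D + R{\left(q \right)}\right) - 883 = \left(4160 + \frac{1}{2 \cdot 95}\right) - 883 = \left(4160 + \frac{1}{2} \cdot \frac{1}{95}\right) - 883 = \left(4160 + \frac{1}{190}\right) - 883 = \frac{790401}{190} - 883 = \frac{622631}{190}$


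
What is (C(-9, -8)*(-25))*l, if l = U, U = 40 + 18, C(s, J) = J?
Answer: 11600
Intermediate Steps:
U = 58
l = 58
(C(-9, -8)*(-25))*l = -8*(-25)*58 = 200*58 = 11600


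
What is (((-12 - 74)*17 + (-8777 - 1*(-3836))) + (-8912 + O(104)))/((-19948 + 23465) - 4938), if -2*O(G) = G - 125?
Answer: 30609/2842 ≈ 10.770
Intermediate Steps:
O(G) = 125/2 - G/2 (O(G) = -(G - 125)/2 = -(-125 + G)/2 = 125/2 - G/2)
(((-12 - 74)*17 + (-8777 - 1*(-3836))) + (-8912 + O(104)))/((-19948 + 23465) - 4938) = (((-12 - 74)*17 + (-8777 - 1*(-3836))) + (-8912 + (125/2 - 1/2*104)))/((-19948 + 23465) - 4938) = ((-86*17 + (-8777 + 3836)) + (-8912 + (125/2 - 52)))/(3517 - 4938) = ((-1462 - 4941) + (-8912 + 21/2))/(-1421) = (-6403 - 17803/2)*(-1/1421) = -30609/2*(-1/1421) = 30609/2842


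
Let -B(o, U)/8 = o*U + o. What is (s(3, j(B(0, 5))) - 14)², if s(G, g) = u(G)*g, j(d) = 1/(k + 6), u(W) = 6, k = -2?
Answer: 625/4 ≈ 156.25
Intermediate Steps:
B(o, U) = -8*o - 8*U*o (B(o, U) = -8*(o*U + o) = -8*(U*o + o) = -8*(o + U*o) = -8*o - 8*U*o)
j(d) = ¼ (j(d) = 1/(-2 + 6) = 1/4 = ¼)
s(G, g) = 6*g
(s(3, j(B(0, 5))) - 14)² = (6*(¼) - 14)² = (3/2 - 14)² = (-25/2)² = 625/4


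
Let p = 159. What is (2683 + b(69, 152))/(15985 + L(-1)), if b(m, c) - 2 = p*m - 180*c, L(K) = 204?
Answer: -13704/16189 ≈ -0.84650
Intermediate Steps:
b(m, c) = 2 - 180*c + 159*m (b(m, c) = 2 + (159*m - 180*c) = 2 + (-180*c + 159*m) = 2 - 180*c + 159*m)
(2683 + b(69, 152))/(15985 + L(-1)) = (2683 + (2 - 180*152 + 159*69))/(15985 + 204) = (2683 + (2 - 27360 + 10971))/16189 = (2683 - 16387)*(1/16189) = -13704*1/16189 = -13704/16189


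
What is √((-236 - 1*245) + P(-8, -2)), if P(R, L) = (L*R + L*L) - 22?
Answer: I*√483 ≈ 21.977*I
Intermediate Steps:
P(R, L) = -22 + L² + L*R (P(R, L) = (L*R + L²) - 22 = (L² + L*R) - 22 = -22 + L² + L*R)
√((-236 - 1*245) + P(-8, -2)) = √((-236 - 1*245) + (-22 + (-2)² - 2*(-8))) = √((-236 - 245) + (-22 + 4 + 16)) = √(-481 - 2) = √(-483) = I*√483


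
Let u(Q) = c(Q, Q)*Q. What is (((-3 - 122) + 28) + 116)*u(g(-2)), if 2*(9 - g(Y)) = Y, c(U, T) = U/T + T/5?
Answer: 570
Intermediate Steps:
c(U, T) = T/5 + U/T (c(U, T) = U/T + T*(1/5) = U/T + T/5 = T/5 + U/T)
g(Y) = 9 - Y/2
u(Q) = Q*(1 + Q/5) (u(Q) = (Q/5 + Q/Q)*Q = (Q/5 + 1)*Q = (1 + Q/5)*Q = Q*(1 + Q/5))
(((-3 - 122) + 28) + 116)*u(g(-2)) = (((-3 - 122) + 28) + 116)*((9 - 1/2*(-2))*(5 + (9 - 1/2*(-2)))/5) = ((-125 + 28) + 116)*((9 + 1)*(5 + (9 + 1))/5) = (-97 + 116)*((1/5)*10*(5 + 10)) = 19*((1/5)*10*15) = 19*30 = 570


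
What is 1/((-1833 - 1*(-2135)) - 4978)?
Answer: -1/4676 ≈ -0.00021386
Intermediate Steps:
1/((-1833 - 1*(-2135)) - 4978) = 1/((-1833 + 2135) - 4978) = 1/(302 - 4978) = 1/(-4676) = -1/4676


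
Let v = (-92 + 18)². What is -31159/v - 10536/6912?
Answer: -2844439/394272 ≈ -7.2144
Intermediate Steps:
v = 5476 (v = (-74)² = 5476)
-31159/v - 10536/6912 = -31159/5476 - 10536/6912 = -31159*1/5476 - 10536*1/6912 = -31159/5476 - 439/288 = -2844439/394272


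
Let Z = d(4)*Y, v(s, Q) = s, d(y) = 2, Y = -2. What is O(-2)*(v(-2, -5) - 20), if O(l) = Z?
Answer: 88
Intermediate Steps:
Z = -4 (Z = 2*(-2) = -4)
O(l) = -4
O(-2)*(v(-2, -5) - 20) = -4*(-2 - 20) = -4*(-22) = 88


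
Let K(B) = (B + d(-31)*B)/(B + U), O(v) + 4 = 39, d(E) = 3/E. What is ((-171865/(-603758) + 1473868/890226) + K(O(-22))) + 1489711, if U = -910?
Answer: 16329912516489935827/10961784966150 ≈ 1.4897e+6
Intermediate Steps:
O(v) = 35 (O(v) = -4 + 39 = 35)
K(B) = 28*B/(31*(-910 + B)) (K(B) = (B + (3/(-31))*B)/(B - 910) = (B + (3*(-1/31))*B)/(-910 + B) = (B - 3*B/31)/(-910 + B) = (28*B/31)/(-910 + B) = 28*B/(31*(-910 + B)))
((-171865/(-603758) + 1473868/890226) + K(O(-22))) + 1489711 = ((-171865/(-603758) + 1473868/890226) + (28/31)*35/(-910 + 35)) + 1489711 = ((-171865*(-1/603758) + 1473868*(1/890226)) + (28/31)*35/(-875)) + 1489711 = ((171865/603758 + 38786/23427) + (28/31)*35*(-1/875)) + 1489711 = (27443639143/14144238666 - 28/775) + 1489711 = 20872781653177/10961784966150 + 1489711 = 16329912516489935827/10961784966150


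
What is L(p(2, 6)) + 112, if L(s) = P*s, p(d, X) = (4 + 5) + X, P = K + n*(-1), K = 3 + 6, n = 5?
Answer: 172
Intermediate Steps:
K = 9
P = 4 (P = 9 + 5*(-1) = 9 - 5 = 4)
p(d, X) = 9 + X
L(s) = 4*s
L(p(2, 6)) + 112 = 4*(9 + 6) + 112 = 4*15 + 112 = 60 + 112 = 172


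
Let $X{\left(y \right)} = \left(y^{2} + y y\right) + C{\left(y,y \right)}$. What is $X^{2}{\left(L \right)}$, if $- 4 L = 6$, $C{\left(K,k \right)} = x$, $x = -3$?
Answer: $\frac{9}{4} \approx 2.25$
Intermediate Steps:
$C{\left(K,k \right)} = -3$
$L = - \frac{3}{2}$ ($L = \left(- \frac{1}{4}\right) 6 = - \frac{3}{2} \approx -1.5$)
$X{\left(y \right)} = -3 + 2 y^{2}$ ($X{\left(y \right)} = \left(y^{2} + y y\right) - 3 = \left(y^{2} + y^{2}\right) - 3 = 2 y^{2} - 3 = -3 + 2 y^{2}$)
$X^{2}{\left(L \right)} = \left(-3 + 2 \left(- \frac{3}{2}\right)^{2}\right)^{2} = \left(-3 + 2 \cdot \frac{9}{4}\right)^{2} = \left(-3 + \frac{9}{2}\right)^{2} = \left(\frac{3}{2}\right)^{2} = \frac{9}{4}$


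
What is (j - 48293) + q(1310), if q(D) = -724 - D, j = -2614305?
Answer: -2664632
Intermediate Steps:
(j - 48293) + q(1310) = (-2614305 - 48293) + (-724 - 1*1310) = -2662598 + (-724 - 1310) = -2662598 - 2034 = -2664632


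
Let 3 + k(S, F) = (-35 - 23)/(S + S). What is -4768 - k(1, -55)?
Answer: -4736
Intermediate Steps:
k(S, F) = -3 - 29/S (k(S, F) = -3 + (-35 - 23)/(S + S) = -3 - 58*1/(2*S) = -3 - 29/S)
-4768 - k(1, -55) = -4768 - (-3 - 29/1) = -4768 - (-3 - 29*1) = -4768 - (-3 - 29) = -4768 - 1*(-32) = -4768 + 32 = -4736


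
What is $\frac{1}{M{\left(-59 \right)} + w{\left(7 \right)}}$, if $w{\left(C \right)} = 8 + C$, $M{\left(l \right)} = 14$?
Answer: $\frac{1}{29} \approx 0.034483$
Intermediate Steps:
$\frac{1}{M{\left(-59 \right)} + w{\left(7 \right)}} = \frac{1}{14 + \left(8 + 7\right)} = \frac{1}{14 + 15} = \frac{1}{29}$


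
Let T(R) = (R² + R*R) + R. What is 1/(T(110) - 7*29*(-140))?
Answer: 1/52730 ≈ 1.8965e-5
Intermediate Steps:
T(R) = R + 2*R² (T(R) = (R² + R²) + R = 2*R² + R = R + 2*R²)
1/(T(110) - 7*29*(-140)) = 1/(110*(1 + 2*110) - 7*29*(-140)) = 1/(110*(1 + 220) - 203*(-140)) = 1/(110*221 + 28420) = 1/(24310 + 28420) = 1/52730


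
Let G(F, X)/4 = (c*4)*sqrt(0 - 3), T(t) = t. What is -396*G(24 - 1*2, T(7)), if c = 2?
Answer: -12672*I*sqrt(3) ≈ -21949.0*I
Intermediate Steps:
G(F, X) = 32*I*sqrt(3) (G(F, X) = 4*((2*4)*sqrt(0 - 3)) = 4*(8*sqrt(-3)) = 4*(8*(I*sqrt(3))) = 4*(8*I*sqrt(3)) = 32*I*sqrt(3))
-396*G(24 - 1*2, T(7)) = -12672*I*sqrt(3)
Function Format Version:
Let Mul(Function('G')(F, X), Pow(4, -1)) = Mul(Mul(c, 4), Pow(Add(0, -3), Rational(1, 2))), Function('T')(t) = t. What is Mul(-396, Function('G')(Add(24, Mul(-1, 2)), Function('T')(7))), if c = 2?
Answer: Mul(-12672, I, Pow(3, Rational(1, 2))) ≈ Mul(-21949., I)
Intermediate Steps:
Function('G')(F, X) = Mul(32, I, Pow(3, Rational(1, 2))) (Function('G')(F, X) = Mul(4, Mul(Mul(2, 4), Pow(Add(0, -3), Rational(1, 2)))) = Mul(4, Mul(8, Pow(-3, Rational(1, 2)))) = Mul(4, Mul(8, Mul(I, Pow(3, Rational(1, 2))))) = Mul(4, Mul(8, I, Pow(3, Rational(1, 2)))) = Mul(32, I, Pow(3, Rational(1, 2))))
Mul(-396, Function('G')(Add(24, Mul(-1, 2)), Function('T')(7))) = Mul(-396, Mul(32, I, Pow(3, Rational(1, 2)))) = Mul(-12672, I, Pow(3, Rational(1, 2)))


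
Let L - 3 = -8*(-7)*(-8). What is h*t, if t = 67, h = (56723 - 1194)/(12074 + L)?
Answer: 3720443/11629 ≈ 319.93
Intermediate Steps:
L = -445 (L = 3 - 8*(-7)*(-8) = 3 + 56*(-8) = 3 - 448 = -445)
h = 55529/11629 (h = (56723 - 1194)/(12074 - 445) = 55529/11629 ≈ 4.7750)
h*t = (55529/11629)*67 = 3720443/11629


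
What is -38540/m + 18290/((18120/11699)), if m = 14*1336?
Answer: 6252319736/529557 ≈ 11807.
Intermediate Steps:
m = 18704
-38540/m + 18290/((18120/11699)) = -38540/18704 + 18290/((18120/11699)) = -38540*1/18704 + 18290/((18120*(1/11699))) = -9635/4676 + 18290/(18120/11699) = -9635/4676 + 18290*(11699/18120) = -9635/4676 + 21397471/1812 = 6252319736/529557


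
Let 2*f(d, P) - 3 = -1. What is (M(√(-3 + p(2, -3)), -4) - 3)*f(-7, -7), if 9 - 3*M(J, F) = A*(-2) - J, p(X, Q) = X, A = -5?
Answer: -10/3 + I/3 ≈ -3.3333 + 0.33333*I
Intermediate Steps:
f(d, P) = 1 (f(d, P) = 3/2 + (½)*(-1) = 3/2 - ½ = 1)
M(J, F) = -⅓ + J/3 (M(J, F) = 3 - (-5*(-2) - J)/3 = 3 - (10 - J)/3 = 3 + (-10/3 + J/3) = -⅓ + J/3)
(M(√(-3 + p(2, -3)), -4) - 3)*f(-7, -7) = ((-⅓ + √(-3 + 2)/3) - 3)*1 = ((-⅓ + √(-1)/3) - 3)*1 = ((-⅓ + I/3) - 3)*1 = (-10/3 + I/3)*1 = -10/3 + I/3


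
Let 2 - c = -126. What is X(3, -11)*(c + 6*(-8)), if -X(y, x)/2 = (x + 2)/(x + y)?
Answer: -180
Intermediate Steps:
X(y, x) = -2*(2 + x)/(x + y) (X(y, x) = -2*(x + 2)/(x + y) = -2*(2 + x)/(x + y))
c = 128 (c = 2 - 1*(-126) = 2 + 126 = 128)
X(3, -11)*(c + 6*(-8)) = (2*(-2 - 1*(-11))/(-11 + 3))*(128 + 6*(-8)) = (2*(-2 + 11)/(-8))*(128 - 48) = (2*(-⅛)*9)*80 = -9/4*80 = -180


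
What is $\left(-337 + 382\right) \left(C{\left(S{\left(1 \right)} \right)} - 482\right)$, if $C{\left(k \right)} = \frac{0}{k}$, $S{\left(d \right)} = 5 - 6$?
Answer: $-21690$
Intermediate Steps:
$S{\left(d \right)} = -1$ ($S{\left(d \right)} = 5 - 6 = -1$)
$C{\left(k \right)} = 0$
$\left(-337 + 382\right) \left(C{\left(S{\left(1 \right)} \right)} - 482\right) = \left(-337 + 382\right) \left(0 - 482\right) = 45 \left(-482\right) = -21690$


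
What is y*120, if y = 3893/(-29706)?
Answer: -77860/4951 ≈ -15.726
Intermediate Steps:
y = -3893/29706 (y = 3893*(-1/29706) = -3893/29706 ≈ -0.13105)
y*120 = -3893/29706*120 = -77860/4951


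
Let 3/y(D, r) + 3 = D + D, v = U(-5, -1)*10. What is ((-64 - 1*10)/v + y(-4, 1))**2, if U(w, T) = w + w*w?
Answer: 499849/1210000 ≈ 0.41310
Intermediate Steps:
U(w, T) = w + w**2
v = 200 (v = -5*(1 - 5)*10 = -5*(-4)*10 = 20*10 = 200)
y(D, r) = 3/(-3 + 2*D) (y(D, r) = 3/(-3 + (D + D)) = 3/(-3 + 2*D))
((-64 - 1*10)/v + y(-4, 1))**2 = ((-64 - 1*10)/200 + 3/(-3 + 2*(-4)))**2 = ((-64 - 10)*(1/200) + 3/(-3 - 8))**2 = (-74*1/200 + 3/(-11))**2 = (-37/100 + 3*(-1/11))**2 = (-37/100 - 3/11)**2 = (-707/1100)**2 = 499849/1210000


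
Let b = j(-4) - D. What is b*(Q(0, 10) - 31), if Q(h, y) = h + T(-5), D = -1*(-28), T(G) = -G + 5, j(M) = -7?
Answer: 735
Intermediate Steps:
T(G) = 5 - G
D = 28
Q(h, y) = 10 + h (Q(h, y) = h + (5 - 1*(-5)) = h + (5 + 5) = h + 10 = 10 + h)
b = -35 (b = -7 - 1*28 = -7 - 28 = -35)
b*(Q(0, 10) - 31) = -35*((10 + 0) - 31) = -35*(10 - 31) = -35*(-21) = 735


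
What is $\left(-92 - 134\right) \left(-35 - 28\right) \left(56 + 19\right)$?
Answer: $1067850$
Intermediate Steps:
$\left(-92 - 134\right) \left(-35 - 28\right) \left(56 + 19\right) = - 226 \left(\left(-63\right) 75\right) = \left(-226\right) \left(-4725\right) = 1067850$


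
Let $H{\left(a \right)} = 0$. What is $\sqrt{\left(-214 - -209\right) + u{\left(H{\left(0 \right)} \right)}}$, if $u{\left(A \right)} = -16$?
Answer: $i \sqrt{21} \approx 4.5826 i$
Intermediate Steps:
$\sqrt{\left(-214 - -209\right) + u{\left(H{\left(0 \right)} \right)}} = \sqrt{\left(-214 - -209\right) - 16} = \sqrt{\left(-214 + 209\right) - 16} = \sqrt{-5 - 16} = \sqrt{-21} = i \sqrt{21}$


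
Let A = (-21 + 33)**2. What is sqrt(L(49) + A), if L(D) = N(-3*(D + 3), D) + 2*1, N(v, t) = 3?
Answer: sqrt(149) ≈ 12.207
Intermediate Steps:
L(D) = 5 (L(D) = 3 + 2*1 = 3 + 2 = 5)
A = 144 (A = 12**2 = 144)
sqrt(L(49) + A) = sqrt(5 + 144) = sqrt(149)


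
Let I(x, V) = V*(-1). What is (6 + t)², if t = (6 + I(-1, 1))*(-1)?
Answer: 1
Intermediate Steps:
I(x, V) = -V
t = -5 (t = (6 - 1*1)*(-1) = (6 - 1)*(-1) = 5*(-1) = -5)
(6 + t)² = (6 - 5)² = 1² = 1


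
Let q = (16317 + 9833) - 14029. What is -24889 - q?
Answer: -37010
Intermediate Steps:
q = 12121 (q = 26150 - 14029 = 12121)
-24889 - q = -24889 - 1*12121 = -24889 - 12121 = -37010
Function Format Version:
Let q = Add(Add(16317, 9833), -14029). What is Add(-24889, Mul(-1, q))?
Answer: -37010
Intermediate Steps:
q = 12121 (q = Add(26150, -14029) = 12121)
Add(-24889, Mul(-1, q)) = Add(-24889, Mul(-1, 12121)) = Add(-24889, -12121) = -37010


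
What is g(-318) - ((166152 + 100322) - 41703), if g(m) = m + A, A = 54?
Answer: -225035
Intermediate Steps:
g(m) = 54 + m (g(m) = m + 54 = 54 + m)
g(-318) - ((166152 + 100322) - 41703) = (54 - 318) - ((166152 + 100322) - 41703) = -264 - (266474 - 41703) = -264 - 1*224771 = -264 - 224771 = -225035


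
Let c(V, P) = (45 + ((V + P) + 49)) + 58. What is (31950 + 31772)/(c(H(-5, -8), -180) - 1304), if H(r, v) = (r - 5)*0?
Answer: -31861/666 ≈ -47.839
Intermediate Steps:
H(r, v) = 0 (H(r, v) = (-5 + r)*0 = 0)
c(V, P) = 152 + P + V (c(V, P) = (45 + ((P + V) + 49)) + 58 = (45 + (49 + P + V)) + 58 = (94 + P + V) + 58 = 152 + P + V)
(31950 + 31772)/(c(H(-5, -8), -180) - 1304) = (31950 + 31772)/((152 - 180 + 0) - 1304) = 63722/(-28 - 1304) = 63722/(-1332) = 63722*(-1/1332) = -31861/666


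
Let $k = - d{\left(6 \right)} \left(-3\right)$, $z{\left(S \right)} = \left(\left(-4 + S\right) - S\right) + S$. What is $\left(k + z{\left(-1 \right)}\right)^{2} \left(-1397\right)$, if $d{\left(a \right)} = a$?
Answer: $-236093$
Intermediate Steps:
$z{\left(S \right)} = -4 + S$
$k = 18$ ($k = - 6 \left(-3\right) = \left(-1\right) \left(-18\right) = 18$)
$\left(k + z{\left(-1 \right)}\right)^{2} \left(-1397\right) = \left(18 - 5\right)^{2} \left(-1397\right) = 13^{2} \left(-1397\right) = 169 \left(-1397\right) = -236093$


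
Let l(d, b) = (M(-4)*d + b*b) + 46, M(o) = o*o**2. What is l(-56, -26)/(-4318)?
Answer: -2153/2159 ≈ -0.99722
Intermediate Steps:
M(o) = o**3
l(d, b) = 46 + b**2 - 64*d (l(d, b) = ((-4)**3*d + b*b) + 46 = (-64*d + b**2) + 46 = (b**2 - 64*d) + 46 = 46 + b**2 - 64*d)
l(-56, -26)/(-4318) = (46 + (-26)**2 - 64*(-56))/(-4318) = (46 + 676 + 3584)*(-1/4318) = 4306*(-1/4318) = -2153/2159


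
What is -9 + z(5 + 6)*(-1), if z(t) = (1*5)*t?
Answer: -64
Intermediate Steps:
z(t) = 5*t
-9 + z(5 + 6)*(-1) = -9 + (5*(5 + 6))*(-1) = -9 + (5*11)*(-1) = -9 + 55*(-1) = -9 - 55 = -64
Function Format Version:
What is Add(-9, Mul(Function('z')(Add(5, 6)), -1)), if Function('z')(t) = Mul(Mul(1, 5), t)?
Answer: -64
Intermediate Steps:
Function('z')(t) = Mul(5, t)
Add(-9, Mul(Function('z')(Add(5, 6)), -1)) = Add(-9, Mul(Mul(5, Add(5, 6)), -1)) = Add(-9, Mul(Mul(5, 11), -1)) = Add(-9, Mul(55, -1)) = Add(-9, -55) = -64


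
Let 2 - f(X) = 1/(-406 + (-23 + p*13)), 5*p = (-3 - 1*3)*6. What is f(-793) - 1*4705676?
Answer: -12295926157/2613 ≈ -4.7057e+6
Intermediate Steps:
p = -36/5 (p = ((-3 - 1*3)*6)/5 = ((-3 - 3)*6)/5 = (-6*6)/5 = (⅕)*(-36) = -36/5 ≈ -7.2000)
f(X) = 5231/2613 (f(X) = 2 - 1/(-406 + (-23 - 36/5*13)) = 2 - 1/(-406 + (-23 - 468/5)) = 2 - 1/(-406 - 583/5) = 2 - 1/(-2613/5) = 2 - 1*(-5/2613) = 2 + 5/2613 = 5231/2613)
f(-793) - 1*4705676 = 5231/2613 - 1*4705676 = 5231/2613 - 4705676 = -12295926157/2613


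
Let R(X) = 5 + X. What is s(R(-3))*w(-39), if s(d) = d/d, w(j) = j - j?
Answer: 0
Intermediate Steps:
w(j) = 0
s(d) = 1
s(R(-3))*w(-39) = 1*0 = 0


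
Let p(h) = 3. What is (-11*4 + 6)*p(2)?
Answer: -114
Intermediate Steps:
(-11*4 + 6)*p(2) = (-11*4 + 6)*3 = (-44 + 6)*3 = -38*3 = -114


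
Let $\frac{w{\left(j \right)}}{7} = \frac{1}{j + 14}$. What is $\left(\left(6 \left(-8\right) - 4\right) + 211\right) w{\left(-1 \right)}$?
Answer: $\frac{1113}{13} \approx 85.615$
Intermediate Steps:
$w{\left(j \right)} = \frac{7}{14 + j}$ ($w{\left(j \right)} = \frac{7}{j + 14} = \frac{7}{14 + j}$)
$\left(\left(6 \left(-8\right) - 4\right) + 211\right) w{\left(-1 \right)} = \left(\left(6 \left(-8\right) - 4\right) + 211\right) \frac{7}{14 - 1} = \left(\left(-48 - 4\right) + 211\right) \frac{7}{13} = \left(-52 + 211\right) 7 \cdot \frac{1}{13} = 159 \cdot \frac{7}{13} = \frac{1113}{13}$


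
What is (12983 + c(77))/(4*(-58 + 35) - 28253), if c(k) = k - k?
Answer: -12983/28345 ≈ -0.45803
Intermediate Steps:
c(k) = 0
(12983 + c(77))/(4*(-58 + 35) - 28253) = (12983 + 0)/(4*(-58 + 35) - 28253) = 12983/(4*(-23) - 28253) = 12983/(-92 - 28253) = 12983/(-28345) = 12983*(-1/28345) = -12983/28345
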